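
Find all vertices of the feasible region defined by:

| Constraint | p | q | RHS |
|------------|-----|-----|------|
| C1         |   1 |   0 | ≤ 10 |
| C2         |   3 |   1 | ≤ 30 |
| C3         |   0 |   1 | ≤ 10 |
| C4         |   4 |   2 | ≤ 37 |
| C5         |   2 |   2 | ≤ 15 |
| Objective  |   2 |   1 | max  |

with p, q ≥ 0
Each vertex is the intersection of two constraint boundaries that also satisfies all remaining constraints:
  p = 0 and q = 0 → (0, 0)
  2p + 2q = 15 and q = 0 → (7.5, 0)
  2p + 2q = 15 and p = 0 → (0, 7.5)

Vertices: (0, 0), (7.5, 0), (0, 7.5)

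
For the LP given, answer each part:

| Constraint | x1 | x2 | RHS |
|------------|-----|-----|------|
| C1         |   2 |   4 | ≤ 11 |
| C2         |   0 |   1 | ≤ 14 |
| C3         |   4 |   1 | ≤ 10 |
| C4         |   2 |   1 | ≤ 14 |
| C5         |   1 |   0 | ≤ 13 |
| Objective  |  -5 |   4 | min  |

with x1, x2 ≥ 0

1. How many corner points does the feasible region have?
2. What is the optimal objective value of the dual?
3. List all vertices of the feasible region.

1. 4
2. -12.5 (by strong duality, equal to the primal optimum)
3. (0, 0), (2.5, 0), (2.071, 1.714), (0, 2.75)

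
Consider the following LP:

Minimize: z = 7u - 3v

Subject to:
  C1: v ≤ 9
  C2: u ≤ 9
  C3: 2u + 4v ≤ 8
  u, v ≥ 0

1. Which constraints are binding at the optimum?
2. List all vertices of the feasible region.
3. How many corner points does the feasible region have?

1. C3, u ≥ 0
2. (0, 0), (4, 0), (0, 2)
3. 3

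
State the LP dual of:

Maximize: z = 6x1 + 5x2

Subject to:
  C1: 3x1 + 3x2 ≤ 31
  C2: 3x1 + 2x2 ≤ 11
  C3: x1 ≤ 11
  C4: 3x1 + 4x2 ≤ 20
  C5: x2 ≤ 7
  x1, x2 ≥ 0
Minimize: z = 31y1 + 11y2 + 11y3 + 20y4 + 7y5

Subject to:
  C1: -3y1 - 3y2 - y3 - 3y4 ≤ -6
  C2: -3y1 - 2y2 - 4y4 - y5 ≤ -5
  y1, y2, y3, y4, y5 ≥ 0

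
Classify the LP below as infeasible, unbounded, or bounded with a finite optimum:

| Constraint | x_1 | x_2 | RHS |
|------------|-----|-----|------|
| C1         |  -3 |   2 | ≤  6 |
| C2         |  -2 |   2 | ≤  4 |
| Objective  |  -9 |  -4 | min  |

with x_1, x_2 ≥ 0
Feasible point: (0, 0) satisfies every constraint, so the LP is feasible.
Direction d = (1, 0): for each constraint row a, a·d ≤ 0 —
  (-3)(1) + (2)(0) = -3 ≤ 0
  (-2)(1) + (2)(0) = -2 ≤ 0
and d ≥ 0, so (0, 0) + t·d stays feasible for every t ≥ 0. Along this ray z = -9x_1 - 4x_2 changes by -9 per unit t, so z → −∞.

Unbounded: there is a feasible ray along which z → −∞.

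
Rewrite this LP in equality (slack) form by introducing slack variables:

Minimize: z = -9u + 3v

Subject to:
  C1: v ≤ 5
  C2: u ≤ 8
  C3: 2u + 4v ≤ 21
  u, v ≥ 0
min z = -9u + 3v

s.t.
  v + s1 = 5
  u + s2 = 8
  2u + 4v + s3 = 21
  u, v, s1, s2, s3 ≥ 0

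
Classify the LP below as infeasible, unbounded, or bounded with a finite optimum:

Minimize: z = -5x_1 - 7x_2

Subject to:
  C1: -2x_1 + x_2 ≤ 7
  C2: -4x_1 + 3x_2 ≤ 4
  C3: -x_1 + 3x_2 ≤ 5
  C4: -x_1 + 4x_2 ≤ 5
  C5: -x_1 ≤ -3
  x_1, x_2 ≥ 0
Feasible point: (3, 0) satisfies every constraint, so the LP is feasible.
Direction d = (1, 0): for each constraint row a, a·d ≤ 0 —
  (-2)(1) + (1)(0) = -2 ≤ 0
  (-4)(1) + (3)(0) = -4 ≤ 0
  (-1)(1) + (3)(0) = -1 ≤ 0
  (-1)(1) + (4)(0) = -1 ≤ 0
  (-1)(1) + (0)(0) = -1 ≤ 0
and d ≥ 0, so (3, 0) + t·d stays feasible for every t ≥ 0. Along this ray z = -5x_1 - 7x_2 changes by -5 per unit t, so z → −∞.

Unbounded: there is a feasible ray along which z → −∞.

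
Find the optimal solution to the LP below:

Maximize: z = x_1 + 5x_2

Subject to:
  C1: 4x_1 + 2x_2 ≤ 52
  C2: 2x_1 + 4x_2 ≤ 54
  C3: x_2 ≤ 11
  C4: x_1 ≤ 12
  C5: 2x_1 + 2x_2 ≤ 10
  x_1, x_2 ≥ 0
Each vertex is the intersection of two constraint boundaries that also satisfies all remaining constraints:
  x_1 = 0 and x_2 = 0 → (0, 0)
  2x_1 + 2x_2 = 10 and x_2 = 0 → (5, 0)
  2x_1 + 2x_2 = 10 and x_1 = 0 → (0, 5)

Evaluating z = x_1 + 5x_2 at each vertex:
  (0, 0): z = 0
  (5, 0): z = 5
  (0, 5): z = 25

The maximum is at (0, 5) with z = 25.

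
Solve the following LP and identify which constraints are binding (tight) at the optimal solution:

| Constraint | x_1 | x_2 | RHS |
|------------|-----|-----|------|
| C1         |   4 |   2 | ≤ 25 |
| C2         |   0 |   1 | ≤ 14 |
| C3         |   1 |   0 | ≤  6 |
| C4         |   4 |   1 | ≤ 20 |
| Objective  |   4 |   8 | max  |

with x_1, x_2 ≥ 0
Optimal: x_1 = 0, x_2 = 12.5
Slack at optimum:
  C1: slack = 0 (binding)
  C2: slack = 1.5
  C3: slack = 6
  C4: slack = 7.5
  x_1 ≥ 0: x_1 = 0 (binding)
  x_2 ≥ 0: x_2 = 12.5
Binding constraints: C1, x_1 ≥ 0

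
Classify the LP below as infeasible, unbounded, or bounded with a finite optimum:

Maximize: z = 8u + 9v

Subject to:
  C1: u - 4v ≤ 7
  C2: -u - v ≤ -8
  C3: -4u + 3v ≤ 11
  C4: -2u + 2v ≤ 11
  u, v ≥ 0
Feasible point: (2, 6) satisfies every constraint, so the LP is feasible.
Direction d = (1, 1): for each constraint row a, a·d ≤ 0 —
  (1)(1) + (-4)(1) = -3 ≤ 0
  (-1)(1) + (-1)(1) = -2 ≤ 0
  (-4)(1) + (3)(1) = -1 ≤ 0
  (-2)(1) + (2)(1) = 0 ≤ 0
and d ≥ 0, so (2, 6) + t·d stays feasible for every t ≥ 0. Along this ray z = 8u + 9v changes by 17 per unit t, so z → +∞.

The LP is unbounded; z can be made arbitrarily large.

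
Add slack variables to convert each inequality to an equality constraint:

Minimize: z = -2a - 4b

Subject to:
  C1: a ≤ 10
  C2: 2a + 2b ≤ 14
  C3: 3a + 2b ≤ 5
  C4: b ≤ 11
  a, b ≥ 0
min z = -2a - 4b

s.t.
  a + s1 = 10
  2a + 2b + s2 = 14
  3a + 2b + s3 = 5
  b + s4 = 11
  a, b, s1, s2, s3, s4 ≥ 0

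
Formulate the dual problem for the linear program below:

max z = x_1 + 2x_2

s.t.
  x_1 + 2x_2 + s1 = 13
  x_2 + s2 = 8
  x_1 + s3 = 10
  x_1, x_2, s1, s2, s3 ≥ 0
Minimize: z = 13y1 + 8y2 + 10y3

Subject to:
  C1: -y1 - y3 ≤ -1
  C2: -2y1 - y2 ≤ -2
  y1, y2, y3 ≥ 0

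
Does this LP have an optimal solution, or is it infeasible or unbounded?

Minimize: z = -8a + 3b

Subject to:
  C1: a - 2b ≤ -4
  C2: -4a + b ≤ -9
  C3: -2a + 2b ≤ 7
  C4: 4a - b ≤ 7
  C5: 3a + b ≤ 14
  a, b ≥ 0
C4 requires 4a - b ≤ 7, while C2 (-4a + b ≤ -9) is equivalent to 4a - b ≥ 9. Together they would need 9 ≤ 4a - b ≤ 7, which is impossible since 9 > 7. No point satisfies all constraints.

Infeasible — the constraint set is empty.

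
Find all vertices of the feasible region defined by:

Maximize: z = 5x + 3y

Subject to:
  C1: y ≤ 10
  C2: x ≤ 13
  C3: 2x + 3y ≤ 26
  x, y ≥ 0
Each vertex is the intersection of two constraint boundaries that also satisfies all remaining constraints:
  x = 0 and y = 0 → (0, 0)
  x = 13 and 2x + 3y = 26 → (13, 0)
  2x + 3y = 26 and x = 0 → (0, 8.667)

Vertices: (0, 0), (13, 0), (0, 8.667)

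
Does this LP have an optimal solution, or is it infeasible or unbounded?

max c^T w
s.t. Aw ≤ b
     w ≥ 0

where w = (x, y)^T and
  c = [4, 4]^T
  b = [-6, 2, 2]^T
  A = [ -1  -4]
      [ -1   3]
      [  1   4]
One constraint requires x + 4y ≤ 2, while the constraint -x - 4y ≤ -6 is equivalent to x + 4y ≥ 6. Together they would need 6 ≤ x + 4y ≤ 2, which is impossible since 6 > 2. No point satisfies all constraints.

The feasible region is empty; the LP is infeasible.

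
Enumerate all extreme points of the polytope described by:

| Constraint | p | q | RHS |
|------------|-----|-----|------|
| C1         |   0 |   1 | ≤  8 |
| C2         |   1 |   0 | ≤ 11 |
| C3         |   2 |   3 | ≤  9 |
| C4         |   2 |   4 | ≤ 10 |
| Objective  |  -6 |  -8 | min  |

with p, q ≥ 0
Each vertex is the intersection of two constraint boundaries that also satisfies all remaining constraints:
  p = 0 and q = 0 → (0, 0)
  2p + 3q = 9 and q = 0 → (4.5, 0)
  2p + 3q = 9 and 2p + 4q = 10 → (3, 1)
  2p + 4q = 10 and p = 0 → (0, 2.5)

Vertices: (0, 0), (4.5, 0), (3, 1), (0, 2.5)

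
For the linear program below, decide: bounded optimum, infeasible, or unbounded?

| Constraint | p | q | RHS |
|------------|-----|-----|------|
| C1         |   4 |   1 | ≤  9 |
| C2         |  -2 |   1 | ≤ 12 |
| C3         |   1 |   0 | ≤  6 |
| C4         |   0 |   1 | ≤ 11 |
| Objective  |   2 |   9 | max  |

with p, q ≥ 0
The point (0, 9) satisfies every constraint, so the LP is feasible; the constraints give p ≤ 6 and q ≤ 11, which with p, q ≥ 0 keep the feasible region inside a bounded box. A feasible, bounded LP attains a finite optimum at a vertex.

Feasible with finite optimum z* = 81 at (0, 9).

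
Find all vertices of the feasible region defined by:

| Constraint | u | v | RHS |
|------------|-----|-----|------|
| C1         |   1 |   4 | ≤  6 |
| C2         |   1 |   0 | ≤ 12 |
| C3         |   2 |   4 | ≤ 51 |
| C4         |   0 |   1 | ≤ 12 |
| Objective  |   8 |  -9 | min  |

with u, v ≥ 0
Each vertex is the intersection of two constraint boundaries that also satisfies all remaining constraints:
  u = 0 and v = 0 → (0, 0)
  u + 4v = 6 and v = 0 → (6, 0)
  u + 4v = 6 and u = 0 → (0, 1.5)

Vertices: (0, 0), (6, 0), (0, 1.5)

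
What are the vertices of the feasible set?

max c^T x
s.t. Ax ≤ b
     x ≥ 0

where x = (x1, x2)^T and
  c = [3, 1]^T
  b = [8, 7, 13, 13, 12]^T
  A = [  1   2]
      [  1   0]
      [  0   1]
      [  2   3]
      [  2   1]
Each vertex is the intersection of two constraint boundaries that also satisfies all remaining constraints:
  x1 = 0 and x2 = 0 → (0, 0)
  2x1 + x2 = 12 and x2 = 0 → (6, 0)
  2x1 + 3x2 = 13 and 2x1 + x2 = 12 → (5.75, 0.5)
  x1 + 2x2 = 8 and 2x1 + 3x2 = 13 → (2, 3)
  x1 + 2x2 = 8 and x1 = 0 → (0, 4)

Vertices: (0, 0), (6, 0), (5.75, 0.5), (2, 3), (0, 4)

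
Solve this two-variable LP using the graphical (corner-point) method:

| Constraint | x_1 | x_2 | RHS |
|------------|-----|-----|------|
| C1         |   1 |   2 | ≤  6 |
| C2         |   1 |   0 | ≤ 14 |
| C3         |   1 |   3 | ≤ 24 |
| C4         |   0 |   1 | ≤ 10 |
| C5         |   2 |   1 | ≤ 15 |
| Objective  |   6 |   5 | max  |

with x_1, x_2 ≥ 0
Each vertex is the intersection of two constraint boundaries that also satisfies all remaining constraints:
  x_1 = 0 and x_2 = 0 → (0, 0)
  x_1 + 2x_2 = 6 and x_2 = 0 → (6, 0)
  x_1 + 2x_2 = 6 and x_1 = 0 → (0, 3)

Evaluating z = 6x_1 + 5x_2 at each vertex:
  (0, 0): z = 0
  (6, 0): z = 36
  (0, 3): z = 15

The maximum is at (6, 0) with z = 36.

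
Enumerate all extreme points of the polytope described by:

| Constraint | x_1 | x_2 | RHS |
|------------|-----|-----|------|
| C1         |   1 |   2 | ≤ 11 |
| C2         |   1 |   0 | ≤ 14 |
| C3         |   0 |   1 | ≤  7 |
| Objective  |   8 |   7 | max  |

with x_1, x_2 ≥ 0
Each vertex is the intersection of two constraint boundaries that also satisfies all remaining constraints:
  x_1 = 0 and x_2 = 0 → (0, 0)
  x_1 + 2x_2 = 11 and x_2 = 0 → (11, 0)
  x_1 + 2x_2 = 11 and x_1 = 0 → (0, 5.5)

Vertices: (0, 0), (11, 0), (0, 5.5)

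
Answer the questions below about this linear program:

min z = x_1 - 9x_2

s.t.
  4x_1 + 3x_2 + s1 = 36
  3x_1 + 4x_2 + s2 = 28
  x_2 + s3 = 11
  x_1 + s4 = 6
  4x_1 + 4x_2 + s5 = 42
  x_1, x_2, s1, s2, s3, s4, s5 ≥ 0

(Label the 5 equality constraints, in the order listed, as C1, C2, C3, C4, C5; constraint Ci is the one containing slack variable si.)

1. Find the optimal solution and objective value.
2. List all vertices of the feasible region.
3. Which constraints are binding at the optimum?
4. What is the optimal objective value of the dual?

1. x_1 = 0, x_2 = 7, z = -63
2. (0, 0), (6, 0), (6, 2.5), (0, 7)
3. C2, x_1 ≥ 0
4. -63 (by strong duality, equal to the primal optimum)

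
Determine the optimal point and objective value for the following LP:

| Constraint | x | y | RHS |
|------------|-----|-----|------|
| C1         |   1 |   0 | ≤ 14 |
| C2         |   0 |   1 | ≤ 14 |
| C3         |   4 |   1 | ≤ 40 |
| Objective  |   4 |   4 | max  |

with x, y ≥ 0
x = 6.5, y = 14, z = 82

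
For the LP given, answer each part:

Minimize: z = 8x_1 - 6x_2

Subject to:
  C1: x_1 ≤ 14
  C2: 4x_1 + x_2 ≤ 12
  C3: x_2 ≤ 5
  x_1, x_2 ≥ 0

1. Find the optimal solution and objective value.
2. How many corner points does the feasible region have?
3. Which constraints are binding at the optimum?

1. x_1 = 0, x_2 = 5, z = -30
2. 4
3. C3, x_1 ≥ 0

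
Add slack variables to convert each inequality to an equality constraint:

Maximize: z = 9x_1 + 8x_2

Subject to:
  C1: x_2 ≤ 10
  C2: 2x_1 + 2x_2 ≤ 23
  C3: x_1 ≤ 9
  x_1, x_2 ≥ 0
max z = 9x_1 + 8x_2

s.t.
  x_2 + s1 = 10
  2x_1 + 2x_2 + s2 = 23
  x_1 + s3 = 9
  x_1, x_2, s1, s2, s3 ≥ 0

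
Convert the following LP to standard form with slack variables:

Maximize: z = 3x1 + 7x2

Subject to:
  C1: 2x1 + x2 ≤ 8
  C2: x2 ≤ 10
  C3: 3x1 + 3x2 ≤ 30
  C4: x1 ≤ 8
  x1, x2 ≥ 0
max z = 3x1 + 7x2

s.t.
  2x1 + x2 + s1 = 8
  x2 + s2 = 10
  3x1 + 3x2 + s3 = 30
  x1 + s4 = 8
  x1, x2, s1, s2, s3, s4 ≥ 0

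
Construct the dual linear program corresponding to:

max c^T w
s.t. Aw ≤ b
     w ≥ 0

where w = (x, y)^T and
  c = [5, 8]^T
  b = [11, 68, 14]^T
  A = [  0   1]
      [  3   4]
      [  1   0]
Minimize: z = 11y1 + 68y2 + 14y3

Subject to:
  C1: -3y2 - y3 ≤ -5
  C2: -y1 - 4y2 ≤ -8
  y1, y2, y3 ≥ 0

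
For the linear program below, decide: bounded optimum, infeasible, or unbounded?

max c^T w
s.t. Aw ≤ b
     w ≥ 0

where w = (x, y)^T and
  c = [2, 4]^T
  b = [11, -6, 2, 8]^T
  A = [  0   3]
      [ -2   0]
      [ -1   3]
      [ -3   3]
Feasible point: (3, 0) satisfies every constraint, so the LP is feasible.
Direction d = (1, 0): for each constraint row a, a·d ≤ 0 —
  (0)(1) + (3)(0) = 0 ≤ 0
  (-2)(1) + (0)(0) = -2 ≤ 0
  (-1)(1) + (3)(0) = -1 ≤ 0
  (-3)(1) + (3)(0) = -3 ≤ 0
and d ≥ 0, so (3, 0) + t·d stays feasible for every t ≥ 0. Along this ray z = 2x + 4y changes by 2 per unit t, so z → +∞.

Unbounded — the objective can increase without bound over the feasible region.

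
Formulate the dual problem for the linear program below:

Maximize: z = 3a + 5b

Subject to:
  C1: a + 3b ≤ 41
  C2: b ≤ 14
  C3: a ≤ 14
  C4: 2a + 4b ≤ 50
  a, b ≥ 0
Minimize: z = 41y1 + 14y2 + 14y3 + 50y4

Subject to:
  C1: -y1 - y3 - 2y4 ≤ -3
  C2: -3y1 - y2 - 4y4 ≤ -5
  y1, y2, y3, y4 ≥ 0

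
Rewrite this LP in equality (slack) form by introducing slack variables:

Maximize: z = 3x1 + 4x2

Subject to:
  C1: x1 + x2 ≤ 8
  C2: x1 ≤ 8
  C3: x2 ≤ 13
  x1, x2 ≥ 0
max z = 3x1 + 4x2

s.t.
  x1 + x2 + s1 = 8
  x1 + s2 = 8
  x2 + s3 = 13
  x1, x2, s1, s2, s3 ≥ 0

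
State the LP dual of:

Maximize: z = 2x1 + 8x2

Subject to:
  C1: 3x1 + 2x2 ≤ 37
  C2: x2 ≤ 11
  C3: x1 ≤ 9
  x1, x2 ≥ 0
Minimize: z = 37y1 + 11y2 + 9y3

Subject to:
  C1: -3y1 - y3 ≤ -2
  C2: -2y1 - y2 ≤ -8
  y1, y2, y3 ≥ 0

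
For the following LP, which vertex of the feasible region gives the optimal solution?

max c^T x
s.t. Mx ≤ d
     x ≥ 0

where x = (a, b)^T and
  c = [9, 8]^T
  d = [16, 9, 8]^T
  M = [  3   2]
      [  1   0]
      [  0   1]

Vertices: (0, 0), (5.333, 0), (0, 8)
(0, 8) with z = 64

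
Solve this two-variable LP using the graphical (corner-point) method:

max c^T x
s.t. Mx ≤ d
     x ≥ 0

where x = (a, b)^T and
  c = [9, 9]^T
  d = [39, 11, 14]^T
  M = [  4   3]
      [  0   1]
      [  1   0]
Each vertex is the intersection of two constraint boundaries that also satisfies all remaining constraints:
  a = 0 and b = 0 → (0, 0)
  4a + 3b = 39 and b = 0 → (9.75, 0)
  4a + 3b = 39 and b = 11 → (1.5, 11)
  b = 11 and a = 0 → (0, 11)

Evaluating z = 9a + 9b at each vertex:
  (0, 0): z = 0
  (9.75, 0): z = 87.75
  (1.5, 11): z = 112.5
  (0, 11): z = 99

The maximum is at (1.5, 11) with z = 112.5.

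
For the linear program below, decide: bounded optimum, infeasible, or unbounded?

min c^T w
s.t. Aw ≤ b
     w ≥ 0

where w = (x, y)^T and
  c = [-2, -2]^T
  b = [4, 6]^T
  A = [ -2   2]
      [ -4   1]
Feasible point: (0, 0) satisfies every constraint, so the LP is feasible.
Direction d = (1, 0): for each constraint row a, a·d ≤ 0 —
  (-2)(1) + (2)(0) = -2 ≤ 0
  (-4)(1) + (1)(0) = -4 ≤ 0
and d ≥ 0, so (0, 0) + t·d stays feasible for every t ≥ 0. Along this ray z = -2x - 2y changes by -2 per unit t, so z → −∞.

Unbounded — the objective can decrease without bound over the feasible region.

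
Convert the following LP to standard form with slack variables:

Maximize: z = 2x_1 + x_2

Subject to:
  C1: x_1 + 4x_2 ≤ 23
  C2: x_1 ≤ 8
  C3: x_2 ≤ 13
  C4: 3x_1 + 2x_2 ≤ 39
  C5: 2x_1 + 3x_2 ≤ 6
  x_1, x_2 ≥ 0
max z = 2x_1 + x_2

s.t.
  x_1 + 4x_2 + s1 = 23
  x_1 + s2 = 8
  x_2 + s3 = 13
  3x_1 + 2x_2 + s4 = 39
  2x_1 + 3x_2 + s5 = 6
  x_1, x_2, s1, s2, s3, s4, s5 ≥ 0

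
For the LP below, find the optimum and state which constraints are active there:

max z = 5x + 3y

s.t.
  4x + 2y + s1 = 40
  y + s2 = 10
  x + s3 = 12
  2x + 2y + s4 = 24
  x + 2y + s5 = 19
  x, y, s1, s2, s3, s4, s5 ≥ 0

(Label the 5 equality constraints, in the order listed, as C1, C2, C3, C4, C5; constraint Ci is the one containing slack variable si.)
Optimal: x = 8, y = 4
Slack at optimum:
  C1: slack = 0 (binding)
  C2: slack = 6
  C3: slack = 4
  C4: slack = 0 (binding)
  C5: slack = 3
  x ≥ 0: x = 8
  y ≥ 0: y = 4
Binding constraints: C1, C4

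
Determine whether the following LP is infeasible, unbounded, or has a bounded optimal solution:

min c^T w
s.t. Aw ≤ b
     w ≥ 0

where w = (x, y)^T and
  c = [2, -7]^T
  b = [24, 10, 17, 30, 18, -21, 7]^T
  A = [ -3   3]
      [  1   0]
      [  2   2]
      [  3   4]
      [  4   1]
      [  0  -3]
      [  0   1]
The point (0, 7) satisfies every constraint, so the LP is feasible; the constraints give x ≤ 10 and y ≤ 7, which with x, y ≥ 0 keep the feasible region inside a bounded box. A feasible, bounded LP attains a finite optimum at a vertex.

Evaluating z = 2x - 7y at each vertex:
  (0.6667, 7): z = -47.67
  (0, 7): z = -49

The LP has an optimal solution: (0, 7) with z = -49.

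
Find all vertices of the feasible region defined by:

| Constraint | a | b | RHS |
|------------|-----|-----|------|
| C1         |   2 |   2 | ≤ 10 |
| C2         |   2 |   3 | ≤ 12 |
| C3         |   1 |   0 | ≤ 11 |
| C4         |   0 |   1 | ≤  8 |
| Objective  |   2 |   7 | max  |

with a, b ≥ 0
Each vertex is the intersection of two constraint boundaries that also satisfies all remaining constraints:
  a = 0 and b = 0 → (0, 0)
  2a + 2b = 10 and b = 0 → (5, 0)
  2a + 2b = 10 and 2a + 3b = 12 → (3, 2)
  2a + 3b = 12 and a = 0 → (0, 4)

Vertices: (0, 0), (5, 0), (3, 2), (0, 4)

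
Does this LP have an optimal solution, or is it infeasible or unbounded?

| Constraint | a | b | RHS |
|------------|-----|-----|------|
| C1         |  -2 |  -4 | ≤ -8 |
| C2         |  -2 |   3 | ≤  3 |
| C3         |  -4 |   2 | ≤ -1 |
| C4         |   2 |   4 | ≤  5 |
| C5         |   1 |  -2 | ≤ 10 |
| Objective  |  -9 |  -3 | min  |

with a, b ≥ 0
C4 requires 2a + 4b ≤ 5, while C1 (-2a - 4b ≤ -8) is equivalent to 2a + 4b ≥ 8. Together they would need 8 ≤ 2a + 4b ≤ 5, which is impossible since 8 > 5. No point satisfies all constraints.

Infeasible: no point satisfies all constraints simultaneously.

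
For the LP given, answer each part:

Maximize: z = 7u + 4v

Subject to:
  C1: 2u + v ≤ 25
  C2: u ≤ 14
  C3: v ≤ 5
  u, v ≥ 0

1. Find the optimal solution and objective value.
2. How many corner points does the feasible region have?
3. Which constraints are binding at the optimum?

1. u = 10, v = 5, z = 90
2. 4
3. C1, C3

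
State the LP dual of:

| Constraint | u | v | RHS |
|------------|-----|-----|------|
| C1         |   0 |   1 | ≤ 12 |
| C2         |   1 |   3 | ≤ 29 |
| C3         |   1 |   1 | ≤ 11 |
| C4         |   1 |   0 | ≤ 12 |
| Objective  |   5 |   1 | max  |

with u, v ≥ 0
Minimize: z = 12y1 + 29y2 + 11y3 + 12y4

Subject to:
  C1: -y2 - y3 - y4 ≤ -5
  C2: -y1 - 3y2 - y3 ≤ -1
  y1, y2, y3, y4 ≥ 0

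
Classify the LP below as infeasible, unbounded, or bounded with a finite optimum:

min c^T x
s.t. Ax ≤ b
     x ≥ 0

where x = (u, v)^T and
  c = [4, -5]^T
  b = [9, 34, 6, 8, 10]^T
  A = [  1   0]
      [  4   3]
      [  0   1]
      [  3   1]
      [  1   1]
The point (0, 6) satisfies every constraint, so the LP is feasible; the constraints give u ≤ 9 and v ≤ 6, which with u, v ≥ 0 keep the feasible region inside a bounded box. A feasible, bounded LP attains a finite optimum at a vertex.

Bounded optimum: z* = -30 at (0, 6).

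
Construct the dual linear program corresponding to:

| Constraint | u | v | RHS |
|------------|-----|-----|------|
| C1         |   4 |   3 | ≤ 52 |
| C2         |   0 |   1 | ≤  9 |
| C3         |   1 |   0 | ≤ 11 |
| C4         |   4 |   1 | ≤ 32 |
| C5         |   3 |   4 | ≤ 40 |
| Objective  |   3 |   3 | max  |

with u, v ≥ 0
Minimize: z = 52y1 + 9y2 + 11y3 + 32y4 + 40y5

Subject to:
  C1: -4y1 - y3 - 4y4 - 3y5 ≤ -3
  C2: -3y1 - y2 - y4 - 4y5 ≤ -3
  y1, y2, y3, y4, y5 ≥ 0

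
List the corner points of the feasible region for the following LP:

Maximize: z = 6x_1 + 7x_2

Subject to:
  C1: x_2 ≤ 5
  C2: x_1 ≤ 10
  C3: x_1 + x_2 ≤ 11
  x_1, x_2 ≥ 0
Each vertex is the intersection of two constraint boundaries that also satisfies all remaining constraints:
  x_1 = 0 and x_2 = 0 → (0, 0)
  x_1 = 10 and x_2 = 0 → (10, 0)
  x_1 = 10 and x_1 + x_2 = 11 → (10, 1)
  x_2 = 5 and x_1 + x_2 = 11 → (6, 5)
  x_2 = 5 and x_1 = 0 → (0, 5)

Vertices: (0, 0), (10, 0), (10, 1), (6, 5), (0, 5)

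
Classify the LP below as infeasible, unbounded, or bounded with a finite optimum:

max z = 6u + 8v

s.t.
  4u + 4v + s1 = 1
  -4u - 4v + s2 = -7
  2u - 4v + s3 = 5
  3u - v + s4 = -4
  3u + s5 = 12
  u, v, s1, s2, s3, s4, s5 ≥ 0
The row 4u + 4v + s1 = 1 with s1 ≥ 0 requires 4u + 4v ≤ 1, while the row -4u - 4v + s2 = -7 with s2 ≥ 0 is equivalent to 4u + 4v ≥ 7. Together they would need 7 ≤ 4u + 4v ≤ 1, which is impossible since 7 > 1. No point satisfies all constraints.

Infeasible: no point satisfies all constraints simultaneously.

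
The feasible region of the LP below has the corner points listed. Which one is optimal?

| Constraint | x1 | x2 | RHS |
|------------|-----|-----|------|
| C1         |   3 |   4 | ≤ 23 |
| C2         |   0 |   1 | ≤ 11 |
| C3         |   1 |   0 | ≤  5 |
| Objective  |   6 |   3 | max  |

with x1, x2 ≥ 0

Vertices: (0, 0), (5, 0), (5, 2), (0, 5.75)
(5, 2) with z = 36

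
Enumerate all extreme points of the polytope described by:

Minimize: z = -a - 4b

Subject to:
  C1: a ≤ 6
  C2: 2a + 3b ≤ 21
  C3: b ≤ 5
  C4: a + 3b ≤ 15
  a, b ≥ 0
Each vertex is the intersection of two constraint boundaries that also satisfies all remaining constraints:
  a = 0 and b = 0 → (0, 0)
  a = 6 and b = 0 → (6, 0)
  a = 6 and 2a + 3b = 21 → (6, 3)
  b = 5 and a + 3b = 15 → (0, 5)

Vertices: (0, 0), (6, 0), (6, 3), (0, 5)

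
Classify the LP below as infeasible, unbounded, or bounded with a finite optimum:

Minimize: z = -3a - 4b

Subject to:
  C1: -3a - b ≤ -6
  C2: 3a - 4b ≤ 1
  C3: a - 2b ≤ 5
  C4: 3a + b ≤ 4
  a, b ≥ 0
C4 requires 3a + b ≤ 4, while C1 (-3a - b ≤ -6) is equivalent to 3a + b ≥ 6. Together they would need 6 ≤ 3a + b ≤ 4, which is impossible since 6 > 4. No point satisfies all constraints.

The feasible region is empty; the LP is infeasible.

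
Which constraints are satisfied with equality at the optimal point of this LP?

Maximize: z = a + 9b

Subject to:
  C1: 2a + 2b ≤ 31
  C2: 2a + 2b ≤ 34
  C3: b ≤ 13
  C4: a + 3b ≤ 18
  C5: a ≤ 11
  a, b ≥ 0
Optimal: a = 0, b = 6
Slack at optimum:
  C1: slack = 19
  C2: slack = 22
  C3: slack = 7
  C4: slack = 0 (binding)
  C5: slack = 11
  a ≥ 0: a = 0 (binding)
  b ≥ 0: b = 6
Binding constraints: C4, a ≥ 0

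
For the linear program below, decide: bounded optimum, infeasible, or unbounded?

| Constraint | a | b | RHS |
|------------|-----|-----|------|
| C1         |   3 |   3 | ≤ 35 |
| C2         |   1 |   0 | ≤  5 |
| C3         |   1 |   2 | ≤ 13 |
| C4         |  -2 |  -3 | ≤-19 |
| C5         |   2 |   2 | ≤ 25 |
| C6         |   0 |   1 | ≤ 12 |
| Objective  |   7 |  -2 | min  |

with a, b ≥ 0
The point (0, 6.5) satisfies every constraint, so the LP is feasible; the constraints give a ≤ 5 and b ≤ 12, which with a, b ≥ 0 keep the feasible region inside a bounded box. A feasible, bounded LP attains a finite optimum at a vertex.

Evaluating z = 7a - 2b at each vertex:
  (5, 3): z = 29
  (5, 4): z = 27
  (0, 6.5): z = -13
  (0, 6.333): z = -12.67

Feasible with finite optimum z* = -13 at (0, 6.5).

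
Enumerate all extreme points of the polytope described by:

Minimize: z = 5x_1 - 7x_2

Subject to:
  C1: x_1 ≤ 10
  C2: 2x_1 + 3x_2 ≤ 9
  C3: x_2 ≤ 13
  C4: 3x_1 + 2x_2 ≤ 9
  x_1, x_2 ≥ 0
Each vertex is the intersection of two constraint boundaries that also satisfies all remaining constraints:
  x_1 = 0 and x_2 = 0 → (0, 0)
  3x_1 + 2x_2 = 9 and x_2 = 0 → (3, 0)
  2x_1 + 3x_2 = 9 and 3x_1 + 2x_2 = 9 → (1.8, 1.8)
  2x_1 + 3x_2 = 9 and x_1 = 0 → (0, 3)

Vertices: (0, 0), (3, 0), (1.8, 1.8), (0, 3)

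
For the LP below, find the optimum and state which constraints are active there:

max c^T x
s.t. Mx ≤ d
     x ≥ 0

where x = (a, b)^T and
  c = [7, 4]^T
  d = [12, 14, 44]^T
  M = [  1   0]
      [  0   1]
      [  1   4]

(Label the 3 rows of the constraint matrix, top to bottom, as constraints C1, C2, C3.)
Optimal: a = 12, b = 8
Binding: C1, C3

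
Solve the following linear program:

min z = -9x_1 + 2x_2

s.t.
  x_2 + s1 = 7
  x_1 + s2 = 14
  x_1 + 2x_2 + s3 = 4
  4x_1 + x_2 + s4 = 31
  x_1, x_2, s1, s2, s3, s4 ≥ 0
Each vertex is the intersection of two constraint boundaries that also satisfies all remaining constraints:
  x_1 = 0 and x_2 = 0 → (0, 0)
  x_1 + 2x_2 = 4 and x_2 = 0 → (4, 0)
  x_1 + 2x_2 = 4 and x_1 = 0 → (0, 2)

Evaluating z = -9x_1 + 2x_2 at each vertex:
  (0, 0): z = 0
  (4, 0): z = -36
  (0, 2): z = 4

The minimum is at (4, 0) with z = -36.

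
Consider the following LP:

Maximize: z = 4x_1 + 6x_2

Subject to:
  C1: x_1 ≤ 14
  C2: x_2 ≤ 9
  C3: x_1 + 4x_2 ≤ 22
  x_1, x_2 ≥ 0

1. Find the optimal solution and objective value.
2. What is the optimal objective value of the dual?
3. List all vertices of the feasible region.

1. x_1 = 14, x_2 = 2, z = 68
2. 68 (by strong duality, equal to the primal optimum)
3. (0, 0), (14, 0), (14, 2), (0, 5.5)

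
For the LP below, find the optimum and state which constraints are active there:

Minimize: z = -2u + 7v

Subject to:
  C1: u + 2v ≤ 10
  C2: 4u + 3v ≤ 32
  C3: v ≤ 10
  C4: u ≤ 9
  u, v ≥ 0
Optimal: u = 8, v = 0
Slack at optimum:
  C1: slack = 2
  C2: slack = 0 (binding)
  C3: slack = 10
  C4: slack = 1
  u ≥ 0: u = 8
  v ≥ 0: v = 0 (binding)
Binding constraints: C2, v ≥ 0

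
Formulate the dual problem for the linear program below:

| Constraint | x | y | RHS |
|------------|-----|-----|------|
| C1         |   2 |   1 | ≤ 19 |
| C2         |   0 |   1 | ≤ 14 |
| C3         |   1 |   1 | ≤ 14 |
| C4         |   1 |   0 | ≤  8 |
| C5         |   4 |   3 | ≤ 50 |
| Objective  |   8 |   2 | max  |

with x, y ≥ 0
Minimize: z = 19y1 + 14y2 + 14y3 + 8y4 + 50y5

Subject to:
  C1: -2y1 - y3 - y4 - 4y5 ≤ -8
  C2: -y1 - y2 - y3 - 3y5 ≤ -2
  y1, y2, y3, y4, y5 ≥ 0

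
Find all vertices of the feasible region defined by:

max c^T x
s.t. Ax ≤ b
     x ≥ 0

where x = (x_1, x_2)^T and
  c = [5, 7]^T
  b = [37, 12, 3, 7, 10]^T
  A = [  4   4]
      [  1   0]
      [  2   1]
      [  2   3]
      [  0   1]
Each vertex is the intersection of two constraint boundaries that also satisfies all remaining constraints:
  x_1 = 0 and x_2 = 0 → (0, 0)
  2x_1 + x_2 = 3 and x_2 = 0 → (1.5, 0)
  2x_1 + x_2 = 3 and 2x_1 + 3x_2 = 7 → (0.5, 2)
  2x_1 + 3x_2 = 7 and x_1 = 0 → (0, 2.333)

Vertices: (0, 0), (1.5, 0), (0.5, 2), (0, 2.333)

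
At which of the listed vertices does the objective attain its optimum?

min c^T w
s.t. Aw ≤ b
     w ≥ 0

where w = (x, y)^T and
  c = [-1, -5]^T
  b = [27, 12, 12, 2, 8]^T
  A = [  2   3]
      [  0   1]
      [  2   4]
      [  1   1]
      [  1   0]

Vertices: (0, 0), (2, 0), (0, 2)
Evaluating z = -x - 5y at each vertex:
  (0, 0): z = 0
  (2, 0): z = -2
  (0, 2): z = -10

The smallest value is z = -10, attained at (0, 2).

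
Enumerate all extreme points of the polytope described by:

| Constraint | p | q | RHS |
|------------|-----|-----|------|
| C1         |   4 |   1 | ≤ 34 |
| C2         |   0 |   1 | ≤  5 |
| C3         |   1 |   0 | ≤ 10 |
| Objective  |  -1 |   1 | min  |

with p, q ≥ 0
Each vertex is the intersection of two constraint boundaries that also satisfies all remaining constraints:
  p = 0 and q = 0 → (0, 0)
  4p + q = 34 and q = 0 → (8.5, 0)
  4p + q = 34 and q = 5 → (7.25, 5)
  q = 5 and p = 0 → (0, 5)

Vertices: (0, 0), (8.5, 0), (7.25, 5), (0, 5)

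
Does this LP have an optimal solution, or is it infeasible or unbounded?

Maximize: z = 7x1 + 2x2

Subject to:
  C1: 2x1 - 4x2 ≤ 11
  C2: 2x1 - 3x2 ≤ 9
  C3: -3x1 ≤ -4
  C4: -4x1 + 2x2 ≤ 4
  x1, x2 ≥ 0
Feasible point: (2, 0) satisfies every constraint, so the LP is feasible.
Direction d = (1, 1): for each constraint row a, a·d ≤ 0 —
  (2)(1) + (-4)(1) = -2 ≤ 0
  (2)(1) + (-3)(1) = -1 ≤ 0
  (-3)(1) + (0)(1) = -3 ≤ 0
  (-4)(1) + (2)(1) = -2 ≤ 0
and d ≥ 0, so (2, 0) + t·d stays feasible for every t ≥ 0. Along this ray z = 7x1 + 2x2 changes by 9 per unit t, so z → +∞.

Unbounded — the objective can increase without bound over the feasible region.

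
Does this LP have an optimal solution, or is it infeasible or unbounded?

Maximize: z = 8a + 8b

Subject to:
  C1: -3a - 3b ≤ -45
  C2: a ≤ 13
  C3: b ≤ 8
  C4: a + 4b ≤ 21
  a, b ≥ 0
The point (13, 2) satisfies every constraint, so the LP is feasible; the constraints give a ≤ 13 and b ≤ 8, which with a, b ≥ 0 keep the feasible region inside a bounded box. A feasible, bounded LP attains a finite optimum at a vertex.

Bounded optimum: z* = 120 at (13, 2).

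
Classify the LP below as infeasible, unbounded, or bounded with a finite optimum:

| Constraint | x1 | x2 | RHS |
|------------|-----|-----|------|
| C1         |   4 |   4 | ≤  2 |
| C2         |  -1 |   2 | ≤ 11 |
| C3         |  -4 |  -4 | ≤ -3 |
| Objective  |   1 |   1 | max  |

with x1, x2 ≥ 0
C1 requires 4x1 + 4x2 ≤ 2, while C3 (-4x1 - 4x2 ≤ -3) is equivalent to 4x1 + 4x2 ≥ 3. Together they would need 3 ≤ 4x1 + 4x2 ≤ 2, which is impossible since 3 > 2. No point satisfies all constraints.

The feasible region is empty; the LP is infeasible.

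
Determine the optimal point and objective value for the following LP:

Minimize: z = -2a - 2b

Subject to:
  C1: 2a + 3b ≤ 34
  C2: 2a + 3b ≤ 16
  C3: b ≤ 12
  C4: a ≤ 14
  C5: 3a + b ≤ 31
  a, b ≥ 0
a = 8, b = 0, z = -16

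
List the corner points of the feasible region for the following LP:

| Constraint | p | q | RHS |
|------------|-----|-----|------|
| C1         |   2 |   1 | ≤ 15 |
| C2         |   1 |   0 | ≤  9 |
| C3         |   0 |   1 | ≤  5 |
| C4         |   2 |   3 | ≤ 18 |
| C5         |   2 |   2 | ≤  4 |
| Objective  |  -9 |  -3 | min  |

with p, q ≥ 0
Each vertex is the intersection of two constraint boundaries that also satisfies all remaining constraints:
  p = 0 and q = 0 → (0, 0)
  2p + 2q = 4 and q = 0 → (2, 0)
  2p + 2q = 4 and p = 0 → (0, 2)

Vertices: (0, 0), (2, 0), (0, 2)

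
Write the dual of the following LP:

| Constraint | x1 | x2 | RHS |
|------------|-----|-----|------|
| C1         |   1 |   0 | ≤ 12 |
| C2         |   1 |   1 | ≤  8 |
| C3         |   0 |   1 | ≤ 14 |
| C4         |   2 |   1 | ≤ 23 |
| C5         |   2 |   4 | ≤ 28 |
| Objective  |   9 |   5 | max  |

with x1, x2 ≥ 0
Minimize: z = 12y1 + 8y2 + 14y3 + 23y4 + 28y5

Subject to:
  C1: -y1 - y2 - 2y4 - 2y5 ≤ -9
  C2: -y2 - y3 - y4 - 4y5 ≤ -5
  y1, y2, y3, y4, y5 ≥ 0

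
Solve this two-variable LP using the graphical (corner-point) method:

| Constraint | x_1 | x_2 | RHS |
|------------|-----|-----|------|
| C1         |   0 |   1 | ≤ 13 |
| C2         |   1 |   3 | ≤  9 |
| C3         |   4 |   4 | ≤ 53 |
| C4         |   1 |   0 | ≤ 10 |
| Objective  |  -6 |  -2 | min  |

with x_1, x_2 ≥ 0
Each vertex is the intersection of two constraint boundaries that also satisfies all remaining constraints:
  x_1 = 0 and x_2 = 0 → (0, 0)
  x_1 + 3x_2 = 9 and x_2 = 0 → (9, 0)
  x_1 + 3x_2 = 9 and x_1 = 0 → (0, 3)

Evaluating z = -6x_1 - 2x_2 at each vertex:
  (0, 0): z = 0
  (9, 0): z = -54
  (0, 3): z = -6

The minimum is at (9, 0) with z = -54.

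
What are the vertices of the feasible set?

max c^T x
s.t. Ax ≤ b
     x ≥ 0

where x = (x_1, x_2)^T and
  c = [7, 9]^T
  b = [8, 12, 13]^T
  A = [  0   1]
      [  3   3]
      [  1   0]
Each vertex is the intersection of two constraint boundaries that also satisfies all remaining constraints:
  x_1 = 0 and x_2 = 0 → (0, 0)
  3x_1 + 3x_2 = 12 and x_2 = 0 → (4, 0)
  3x_1 + 3x_2 = 12 and x_1 = 0 → (0, 4)

Vertices: (0, 0), (4, 0), (0, 4)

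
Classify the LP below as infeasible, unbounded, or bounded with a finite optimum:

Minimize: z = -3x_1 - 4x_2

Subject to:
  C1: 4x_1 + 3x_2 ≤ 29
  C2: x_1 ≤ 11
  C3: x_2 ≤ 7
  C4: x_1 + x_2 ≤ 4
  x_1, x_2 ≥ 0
The point (0, 4) satisfies every constraint, so the LP is feasible; the constraints give x_1 ≤ 11 and x_2 ≤ 7, which with x_1, x_2 ≥ 0 keep the feasible region inside a bounded box. A feasible, bounded LP attains a finite optimum at a vertex.

Evaluating z = -3x_1 - 4x_2 at each vertex:
  (0, 0): z = 0
  (4, 0): z = -12
  (0, 4): z = -16

Feasible with finite optimum z* = -16 at (0, 4).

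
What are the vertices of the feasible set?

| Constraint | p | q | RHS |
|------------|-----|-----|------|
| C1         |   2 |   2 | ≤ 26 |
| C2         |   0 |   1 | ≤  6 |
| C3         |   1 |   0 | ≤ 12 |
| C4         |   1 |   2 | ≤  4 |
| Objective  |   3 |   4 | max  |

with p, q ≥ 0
Each vertex is the intersection of two constraint boundaries that also satisfies all remaining constraints:
  p = 0 and q = 0 → (0, 0)
  p + 2q = 4 and q = 0 → (4, 0)
  p + 2q = 4 and p = 0 → (0, 2)

Vertices: (0, 0), (4, 0), (0, 2)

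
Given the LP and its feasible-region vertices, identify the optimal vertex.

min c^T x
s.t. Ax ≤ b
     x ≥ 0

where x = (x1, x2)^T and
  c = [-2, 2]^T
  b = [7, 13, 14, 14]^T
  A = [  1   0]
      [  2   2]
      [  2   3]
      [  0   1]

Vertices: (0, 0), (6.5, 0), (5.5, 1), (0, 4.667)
(6.5, 0) with z = -13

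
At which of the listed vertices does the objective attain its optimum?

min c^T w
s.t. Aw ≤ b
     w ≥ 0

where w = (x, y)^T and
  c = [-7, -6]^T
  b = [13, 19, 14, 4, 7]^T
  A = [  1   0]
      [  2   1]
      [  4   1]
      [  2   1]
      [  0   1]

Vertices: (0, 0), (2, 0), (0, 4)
(0, 4) with z = -24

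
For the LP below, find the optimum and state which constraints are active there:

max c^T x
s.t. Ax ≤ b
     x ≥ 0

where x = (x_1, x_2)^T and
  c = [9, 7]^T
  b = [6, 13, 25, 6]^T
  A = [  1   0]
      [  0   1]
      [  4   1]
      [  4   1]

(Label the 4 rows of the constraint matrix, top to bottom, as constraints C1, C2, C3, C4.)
Optimal: x_1 = 0, x_2 = 6
Binding: C4, x_1 ≥ 0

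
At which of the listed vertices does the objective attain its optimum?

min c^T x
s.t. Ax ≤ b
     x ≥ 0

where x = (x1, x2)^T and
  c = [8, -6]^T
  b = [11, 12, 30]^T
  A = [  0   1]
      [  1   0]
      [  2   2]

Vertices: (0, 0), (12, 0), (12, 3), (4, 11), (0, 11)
Evaluating z = 8x1 - 6x2 at each vertex:
  (0, 0): z = 0
  (12, 0): z = 96
  (12, 3): z = 78
  (4, 11): z = -34
  (0, 11): z = -66

The smallest value is z = -66, attained at (0, 11).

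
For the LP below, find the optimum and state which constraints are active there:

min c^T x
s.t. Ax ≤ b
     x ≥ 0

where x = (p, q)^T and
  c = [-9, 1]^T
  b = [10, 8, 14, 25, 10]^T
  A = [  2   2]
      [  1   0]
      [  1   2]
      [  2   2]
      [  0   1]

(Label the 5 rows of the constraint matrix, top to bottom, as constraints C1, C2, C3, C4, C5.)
Optimal: p = 5, q = 0
Binding: C1, q ≥ 0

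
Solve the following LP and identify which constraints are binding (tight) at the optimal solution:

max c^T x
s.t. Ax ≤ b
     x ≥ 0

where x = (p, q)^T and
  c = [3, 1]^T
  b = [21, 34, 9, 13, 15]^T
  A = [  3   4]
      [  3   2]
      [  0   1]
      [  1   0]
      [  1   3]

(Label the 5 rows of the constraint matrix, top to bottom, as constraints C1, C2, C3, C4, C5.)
Optimal: p = 7, q = 0
Binding: C1, q ≥ 0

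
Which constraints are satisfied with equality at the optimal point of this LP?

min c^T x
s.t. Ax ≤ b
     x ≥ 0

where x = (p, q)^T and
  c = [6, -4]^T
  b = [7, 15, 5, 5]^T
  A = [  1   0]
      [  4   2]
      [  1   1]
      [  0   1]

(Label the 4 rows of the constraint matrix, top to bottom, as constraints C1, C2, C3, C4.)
Optimal: p = 0, q = 5
Slack at optimum:
  C1: slack = 7
  C2: slack = 5
  C3: slack = 0 (binding)
  C4: slack = 0 (binding)
  p ≥ 0: p = 0 (binding)
  q ≥ 0: q = 5
Binding constraints: C3, C4, p ≥ 0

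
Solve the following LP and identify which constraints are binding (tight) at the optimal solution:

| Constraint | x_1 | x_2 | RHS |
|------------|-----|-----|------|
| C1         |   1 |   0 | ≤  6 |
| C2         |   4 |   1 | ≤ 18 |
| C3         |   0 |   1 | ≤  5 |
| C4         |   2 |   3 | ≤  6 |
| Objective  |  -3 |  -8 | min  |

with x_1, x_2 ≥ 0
Optimal: x_1 = 0, x_2 = 2
Slack at optimum:
  C1: slack = 6
  C2: slack = 16
  C3: slack = 3
  C4: slack = 0 (binding)
  x_1 ≥ 0: x_1 = 0 (binding)
  x_2 ≥ 0: x_2 = 2
Binding constraints: C4, x_1 ≥ 0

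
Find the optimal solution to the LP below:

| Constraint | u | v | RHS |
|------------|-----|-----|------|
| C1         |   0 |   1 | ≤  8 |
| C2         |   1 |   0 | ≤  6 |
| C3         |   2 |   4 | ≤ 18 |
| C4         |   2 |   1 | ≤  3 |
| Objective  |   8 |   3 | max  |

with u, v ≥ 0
Each vertex is the intersection of two constraint boundaries that also satisfies all remaining constraints:
  u = 0 and v = 0 → (0, 0)
  2u + v = 3 and v = 0 → (1.5, 0)
  2u + v = 3 and u = 0 → (0, 3)

Evaluating z = 8u + 3v at each vertex:
  (0, 0): z = 0
  (1.5, 0): z = 12
  (0, 3): z = 9

The maximum is at (1.5, 0) with z = 12.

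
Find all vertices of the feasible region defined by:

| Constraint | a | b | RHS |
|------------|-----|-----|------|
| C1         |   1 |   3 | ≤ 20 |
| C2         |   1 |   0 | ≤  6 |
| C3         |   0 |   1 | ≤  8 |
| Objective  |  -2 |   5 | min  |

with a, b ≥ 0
Each vertex is the intersection of two constraint boundaries that also satisfies all remaining constraints:
  a = 0 and b = 0 → (0, 0)
  a = 6 and b = 0 → (6, 0)
  a + 3b = 20 and a = 6 → (6, 4.667)
  a + 3b = 20 and a = 0 → (0, 6.667)

Vertices: (0, 0), (6, 0), (6, 4.667), (0, 6.667)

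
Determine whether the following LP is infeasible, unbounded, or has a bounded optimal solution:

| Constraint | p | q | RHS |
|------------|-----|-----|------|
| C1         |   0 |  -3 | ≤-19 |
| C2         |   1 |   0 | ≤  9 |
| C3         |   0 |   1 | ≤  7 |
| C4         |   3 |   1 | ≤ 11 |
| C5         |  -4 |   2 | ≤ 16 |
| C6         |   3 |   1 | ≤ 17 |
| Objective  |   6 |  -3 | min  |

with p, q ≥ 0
The point (0, 7) satisfies every constraint, so the LP is feasible; the constraints give p ≤ 9 and q ≤ 7, which with p, q ≥ 0 keep the feasible region inside a bounded box. A feasible, bounded LP attains a finite optimum at a vertex.

The LP has an optimal solution: (0, 7) with z = -21.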